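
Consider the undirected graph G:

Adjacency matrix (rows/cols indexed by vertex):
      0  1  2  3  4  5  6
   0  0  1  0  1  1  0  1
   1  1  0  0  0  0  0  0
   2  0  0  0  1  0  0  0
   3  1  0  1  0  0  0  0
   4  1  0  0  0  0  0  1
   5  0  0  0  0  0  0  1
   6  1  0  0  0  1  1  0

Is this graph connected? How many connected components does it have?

Checking connectivity: the graph has 1 connected component(s).
All vertices are reachable from each other. The graph IS connected.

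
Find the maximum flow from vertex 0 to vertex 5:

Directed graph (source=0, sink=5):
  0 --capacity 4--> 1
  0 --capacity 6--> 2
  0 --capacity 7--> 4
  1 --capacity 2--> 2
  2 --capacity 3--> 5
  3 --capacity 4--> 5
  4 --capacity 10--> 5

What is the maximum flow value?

Computing max flow:
  Flow on (0->1): 2/4
  Flow on (0->2): 1/6
  Flow on (0->4): 7/7
  Flow on (1->2): 2/2
  Flow on (2->5): 3/3
  Flow on (4->5): 7/10
Maximum flow = 10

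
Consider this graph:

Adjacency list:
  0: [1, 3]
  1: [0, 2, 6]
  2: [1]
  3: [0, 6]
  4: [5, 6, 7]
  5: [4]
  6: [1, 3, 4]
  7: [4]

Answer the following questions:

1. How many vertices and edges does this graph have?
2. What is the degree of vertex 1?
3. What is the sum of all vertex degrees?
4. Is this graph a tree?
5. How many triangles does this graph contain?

Count: 8 vertices, 8 edges.
Vertex 1 has neighbors [0, 2, 6], degree = 3.
Handshaking lemma: 2 * 8 = 16.
A tree on 8 vertices has 7 edges. This graph has 8 edges (1 extra). Not a tree.
Number of triangles = 0.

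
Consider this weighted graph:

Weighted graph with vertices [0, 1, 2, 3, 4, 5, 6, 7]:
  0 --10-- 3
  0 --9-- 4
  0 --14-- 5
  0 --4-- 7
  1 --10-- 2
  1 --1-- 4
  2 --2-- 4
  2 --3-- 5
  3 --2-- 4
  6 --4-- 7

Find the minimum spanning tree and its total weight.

Applying Kruskal's algorithm (sort edges by weight, add if no cycle):
  Add (1,4) w=1
  Add (2,4) w=2
  Add (3,4) w=2
  Add (2,5) w=3
  Add (0,7) w=4
  Add (6,7) w=4
  Add (0,4) w=9
  Skip (0,3) w=10 (creates cycle)
  Skip (1,2) w=10 (creates cycle)
  Skip (0,5) w=14 (creates cycle)
MST weight = 25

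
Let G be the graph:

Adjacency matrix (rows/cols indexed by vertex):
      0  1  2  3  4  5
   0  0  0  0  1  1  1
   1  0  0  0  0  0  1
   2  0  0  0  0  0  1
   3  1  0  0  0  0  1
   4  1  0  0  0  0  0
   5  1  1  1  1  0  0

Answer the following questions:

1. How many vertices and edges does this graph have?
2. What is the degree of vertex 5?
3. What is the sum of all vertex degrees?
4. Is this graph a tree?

Count: 6 vertices, 6 edges.
Vertex 5 has neighbors [0, 1, 2, 3], degree = 4.
Handshaking lemma: 2 * 6 = 12.
A tree on 6 vertices has 5 edges. This graph has 6 edges (1 extra). Not a tree.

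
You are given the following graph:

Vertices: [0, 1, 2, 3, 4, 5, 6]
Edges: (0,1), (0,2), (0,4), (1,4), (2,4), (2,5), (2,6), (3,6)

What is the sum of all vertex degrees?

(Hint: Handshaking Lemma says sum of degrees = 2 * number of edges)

Count edges: 8 edges.
By Handshaking Lemma: sum of degrees = 2 * 8 = 16.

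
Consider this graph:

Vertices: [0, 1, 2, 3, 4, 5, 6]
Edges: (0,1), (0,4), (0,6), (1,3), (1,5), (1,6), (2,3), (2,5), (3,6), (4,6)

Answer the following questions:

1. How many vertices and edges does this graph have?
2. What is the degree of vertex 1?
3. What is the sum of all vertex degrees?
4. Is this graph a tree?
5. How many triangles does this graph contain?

Count: 7 vertices, 10 edges.
Vertex 1 has neighbors [0, 3, 5, 6], degree = 4.
Handshaking lemma: 2 * 10 = 20.
A tree on 7 vertices has 6 edges. This graph has 10 edges (4 extra). Not a tree.
Number of triangles = 3.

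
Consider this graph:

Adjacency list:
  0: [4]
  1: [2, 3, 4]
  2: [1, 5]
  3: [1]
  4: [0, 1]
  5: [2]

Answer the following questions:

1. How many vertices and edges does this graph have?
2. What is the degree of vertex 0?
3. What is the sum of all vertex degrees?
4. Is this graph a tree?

Count: 6 vertices, 5 edges.
Vertex 0 has neighbors [4], degree = 1.
Handshaking lemma: 2 * 5 = 10.
A graph is a tree iff it is connected and has exactly n-1 edges. This graph is connected (all 6 vertices in one component) and has 6-1 = 5 edges. It is a tree.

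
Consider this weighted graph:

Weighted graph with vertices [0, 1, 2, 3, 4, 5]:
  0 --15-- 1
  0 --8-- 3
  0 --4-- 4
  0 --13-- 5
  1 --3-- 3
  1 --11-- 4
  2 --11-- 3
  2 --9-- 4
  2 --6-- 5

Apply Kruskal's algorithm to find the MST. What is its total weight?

Applying Kruskal's algorithm (sort edges by weight, add if no cycle):
  Add (1,3) w=3
  Add (0,4) w=4
  Add (2,5) w=6
  Add (0,3) w=8
  Add (2,4) w=9
  Skip (1,4) w=11 (creates cycle)
  Skip (2,3) w=11 (creates cycle)
  Skip (0,5) w=13 (creates cycle)
  Skip (0,1) w=15 (creates cycle)
MST weight = 30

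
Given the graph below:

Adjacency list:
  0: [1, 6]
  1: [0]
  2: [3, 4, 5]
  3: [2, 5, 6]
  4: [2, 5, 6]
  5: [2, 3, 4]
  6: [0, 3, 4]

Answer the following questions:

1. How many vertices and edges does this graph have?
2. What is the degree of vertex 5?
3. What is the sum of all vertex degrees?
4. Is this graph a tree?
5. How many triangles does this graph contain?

Count: 7 vertices, 9 edges.
Vertex 5 has neighbors [2, 3, 4], degree = 3.
Handshaking lemma: 2 * 9 = 18.
A tree on 7 vertices has 6 edges. This graph has 9 edges (3 extra). Not a tree.
Number of triangles = 2.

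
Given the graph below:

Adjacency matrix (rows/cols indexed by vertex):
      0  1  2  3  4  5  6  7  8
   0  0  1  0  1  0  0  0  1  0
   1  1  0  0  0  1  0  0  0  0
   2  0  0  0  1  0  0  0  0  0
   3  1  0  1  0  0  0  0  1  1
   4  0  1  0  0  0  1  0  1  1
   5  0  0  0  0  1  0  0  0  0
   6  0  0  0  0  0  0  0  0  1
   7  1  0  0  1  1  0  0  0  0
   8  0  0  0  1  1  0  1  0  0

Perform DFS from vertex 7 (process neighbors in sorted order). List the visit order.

DFS from vertex 7 (neighbors processed in ascending order):
Visit order: 7, 0, 1, 4, 5, 8, 3, 2, 6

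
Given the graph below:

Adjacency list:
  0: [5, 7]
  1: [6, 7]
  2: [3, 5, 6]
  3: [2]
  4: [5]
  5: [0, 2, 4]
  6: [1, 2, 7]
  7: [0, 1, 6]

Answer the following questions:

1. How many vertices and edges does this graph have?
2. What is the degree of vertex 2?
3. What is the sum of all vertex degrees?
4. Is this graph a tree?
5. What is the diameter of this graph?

Count: 8 vertices, 9 edges.
Vertex 2 has neighbors [3, 5, 6], degree = 3.
Handshaking lemma: 2 * 9 = 18.
A tree on 8 vertices has 7 edges. This graph has 9 edges (2 extra). Not a tree.
Diameter (longest shortest path) = 4.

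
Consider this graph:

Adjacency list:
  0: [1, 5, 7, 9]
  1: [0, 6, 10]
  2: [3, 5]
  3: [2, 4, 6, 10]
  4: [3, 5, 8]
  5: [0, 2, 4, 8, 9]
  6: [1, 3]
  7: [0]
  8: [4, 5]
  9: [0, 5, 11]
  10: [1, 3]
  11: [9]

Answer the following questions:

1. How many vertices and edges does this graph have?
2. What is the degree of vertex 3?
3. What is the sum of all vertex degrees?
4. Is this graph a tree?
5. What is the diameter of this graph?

Count: 12 vertices, 16 edges.
Vertex 3 has neighbors [2, 4, 6, 10], degree = 4.
Handshaking lemma: 2 * 16 = 32.
A tree on 12 vertices has 11 edges. This graph has 16 edges (5 extra). Not a tree.
Diameter (longest shortest path) = 4.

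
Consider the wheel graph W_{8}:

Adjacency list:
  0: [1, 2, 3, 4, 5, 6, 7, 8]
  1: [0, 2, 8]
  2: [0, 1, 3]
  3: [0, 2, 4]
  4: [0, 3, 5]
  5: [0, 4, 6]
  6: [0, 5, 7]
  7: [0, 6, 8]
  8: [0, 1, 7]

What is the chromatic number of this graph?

W_{8} = C_{8} plus a hub adjacent to every cycle vertex.
The outer cycle needs 2 colors (even cycle); the hub is adjacent to all of them so needs a fresh color.
Chromatic number = 2 + 1 = 3.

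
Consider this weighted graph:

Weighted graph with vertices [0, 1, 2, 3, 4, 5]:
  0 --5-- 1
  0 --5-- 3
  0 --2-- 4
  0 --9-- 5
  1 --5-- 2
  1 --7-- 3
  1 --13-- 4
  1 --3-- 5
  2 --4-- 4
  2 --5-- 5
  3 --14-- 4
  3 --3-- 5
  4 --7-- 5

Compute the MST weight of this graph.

Applying Kruskal's algorithm (sort edges by weight, add if no cycle):
  Add (0,4) w=2
  Add (1,5) w=3
  Add (3,5) w=3
  Add (2,4) w=4
  Add (0,1) w=5
  Skip (0,3) w=5 (creates cycle)
  Skip (1,2) w=5 (creates cycle)
  Skip (2,5) w=5 (creates cycle)
  Skip (1,3) w=7 (creates cycle)
  Skip (4,5) w=7 (creates cycle)
  Skip (0,5) w=9 (creates cycle)
  Skip (1,4) w=13 (creates cycle)
  Skip (3,4) w=14 (creates cycle)
MST weight = 17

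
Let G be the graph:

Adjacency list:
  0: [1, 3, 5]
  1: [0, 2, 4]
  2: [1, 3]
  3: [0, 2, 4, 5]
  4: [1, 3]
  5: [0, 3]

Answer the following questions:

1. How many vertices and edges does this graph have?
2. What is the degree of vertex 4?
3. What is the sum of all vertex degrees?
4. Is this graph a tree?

Count: 6 vertices, 8 edges.
Vertex 4 has neighbors [1, 3], degree = 2.
Handshaking lemma: 2 * 8 = 16.
A tree on 6 vertices has 5 edges. This graph has 8 edges (3 extra). Not a tree.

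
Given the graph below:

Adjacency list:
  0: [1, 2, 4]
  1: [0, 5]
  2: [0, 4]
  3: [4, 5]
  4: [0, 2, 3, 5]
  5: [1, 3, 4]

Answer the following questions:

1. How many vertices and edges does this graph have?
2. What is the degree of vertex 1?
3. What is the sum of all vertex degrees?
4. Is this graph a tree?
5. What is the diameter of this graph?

Count: 6 vertices, 8 edges.
Vertex 1 has neighbors [0, 5], degree = 2.
Handshaking lemma: 2 * 8 = 16.
A tree on 6 vertices has 5 edges. This graph has 8 edges (3 extra). Not a tree.
Diameter (longest shortest path) = 2.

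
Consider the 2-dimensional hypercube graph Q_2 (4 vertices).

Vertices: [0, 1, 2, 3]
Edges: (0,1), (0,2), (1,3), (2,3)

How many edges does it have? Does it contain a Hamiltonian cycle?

Q_2 has 4 * 2 / 2 = 4 edges.
Q_2 (d >= 2) always has a Hamiltonian cycle: a 2-bit cyclic Gray code visits every vertex exactly once and returns to the start.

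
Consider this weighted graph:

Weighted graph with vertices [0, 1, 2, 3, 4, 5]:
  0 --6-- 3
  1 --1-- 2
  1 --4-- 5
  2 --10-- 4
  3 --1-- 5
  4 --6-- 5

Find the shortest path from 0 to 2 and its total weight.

Using Dijkstra's algorithm from vertex 0:
Shortest path: 0 -> 3 -> 5 -> 1 -> 2
Total weight: 6 + 1 + 4 + 1 = 12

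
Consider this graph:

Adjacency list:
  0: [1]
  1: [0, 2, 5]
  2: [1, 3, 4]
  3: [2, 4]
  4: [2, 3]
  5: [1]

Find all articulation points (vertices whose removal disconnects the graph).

An articulation point is a vertex whose removal disconnects the graph.
Articulation points: [1, 2]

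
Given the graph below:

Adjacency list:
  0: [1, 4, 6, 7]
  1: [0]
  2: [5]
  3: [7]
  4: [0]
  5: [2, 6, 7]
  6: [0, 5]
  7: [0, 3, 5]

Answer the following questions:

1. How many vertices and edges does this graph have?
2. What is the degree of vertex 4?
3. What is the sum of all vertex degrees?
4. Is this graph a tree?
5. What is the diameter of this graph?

Count: 8 vertices, 8 edges.
Vertex 4 has neighbors [0], degree = 1.
Handshaking lemma: 2 * 8 = 16.
A tree on 8 vertices has 7 edges. This graph has 8 edges (1 extra). Not a tree.
Diameter (longest shortest path) = 4.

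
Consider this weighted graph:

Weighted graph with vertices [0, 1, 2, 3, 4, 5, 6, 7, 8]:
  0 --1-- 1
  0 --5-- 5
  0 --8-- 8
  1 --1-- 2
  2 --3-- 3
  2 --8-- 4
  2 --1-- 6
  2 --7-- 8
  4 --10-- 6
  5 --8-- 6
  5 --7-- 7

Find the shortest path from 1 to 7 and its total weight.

Using Dijkstra's algorithm from vertex 1:
Shortest path: 1 -> 0 -> 5 -> 7
Total weight: 1 + 5 + 7 = 13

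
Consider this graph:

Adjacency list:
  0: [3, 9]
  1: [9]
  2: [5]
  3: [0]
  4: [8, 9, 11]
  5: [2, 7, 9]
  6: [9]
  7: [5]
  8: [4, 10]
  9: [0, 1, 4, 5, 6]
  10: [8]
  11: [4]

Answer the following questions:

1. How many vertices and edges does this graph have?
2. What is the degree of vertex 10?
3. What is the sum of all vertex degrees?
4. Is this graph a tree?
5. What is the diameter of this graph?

Count: 12 vertices, 11 edges.
Vertex 10 has neighbors [8], degree = 1.
Handshaking lemma: 2 * 11 = 22.
A graph is a tree iff it is connected and has exactly n-1 edges. This graph is connected (all 12 vertices in one component) and has 12-1 = 11 edges. It is a tree.
Diameter (longest shortest path) = 5.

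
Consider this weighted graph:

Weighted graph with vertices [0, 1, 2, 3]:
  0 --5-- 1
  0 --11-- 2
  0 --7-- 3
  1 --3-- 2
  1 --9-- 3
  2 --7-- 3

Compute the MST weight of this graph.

Applying Kruskal's algorithm (sort edges by weight, add if no cycle):
  Add (1,2) w=3
  Add (0,1) w=5
  Add (0,3) w=7
  Skip (2,3) w=7 (creates cycle)
  Skip (1,3) w=9 (creates cycle)
  Skip (0,2) w=11 (creates cycle)
MST weight = 15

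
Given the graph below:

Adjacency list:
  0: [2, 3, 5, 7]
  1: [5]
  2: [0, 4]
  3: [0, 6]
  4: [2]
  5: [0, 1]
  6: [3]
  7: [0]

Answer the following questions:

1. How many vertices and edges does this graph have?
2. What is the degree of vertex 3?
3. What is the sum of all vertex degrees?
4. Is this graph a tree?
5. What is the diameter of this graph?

Count: 8 vertices, 7 edges.
Vertex 3 has neighbors [0, 6], degree = 2.
Handshaking lemma: 2 * 7 = 14.
A graph is a tree iff it is connected and has exactly n-1 edges. This graph is connected (all 8 vertices in one component) and has 8-1 = 7 edges. It is a tree.
Diameter (longest shortest path) = 4.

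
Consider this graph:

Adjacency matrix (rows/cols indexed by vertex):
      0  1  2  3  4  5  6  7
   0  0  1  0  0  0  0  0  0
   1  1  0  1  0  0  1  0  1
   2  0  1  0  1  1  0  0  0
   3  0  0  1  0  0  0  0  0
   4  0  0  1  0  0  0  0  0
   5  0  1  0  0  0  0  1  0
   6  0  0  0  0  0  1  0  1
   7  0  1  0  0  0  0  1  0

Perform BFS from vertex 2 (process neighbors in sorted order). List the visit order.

BFS from vertex 2 (neighbors processed in ascending order):
Visit order: 2, 1, 3, 4, 0, 5, 7, 6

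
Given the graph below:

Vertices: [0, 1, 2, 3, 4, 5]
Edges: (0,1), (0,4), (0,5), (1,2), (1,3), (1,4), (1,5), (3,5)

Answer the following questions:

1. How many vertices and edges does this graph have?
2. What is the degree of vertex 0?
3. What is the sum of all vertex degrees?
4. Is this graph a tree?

Count: 6 vertices, 8 edges.
Vertex 0 has neighbors [1, 4, 5], degree = 3.
Handshaking lemma: 2 * 8 = 16.
A tree on 6 vertices has 5 edges. This graph has 8 edges (3 extra). Not a tree.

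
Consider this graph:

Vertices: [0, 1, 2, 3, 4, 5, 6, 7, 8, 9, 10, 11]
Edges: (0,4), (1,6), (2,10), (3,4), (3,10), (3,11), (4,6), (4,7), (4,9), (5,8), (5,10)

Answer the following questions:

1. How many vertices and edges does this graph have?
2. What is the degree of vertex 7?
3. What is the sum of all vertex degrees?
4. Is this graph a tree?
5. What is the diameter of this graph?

Count: 12 vertices, 11 edges.
Vertex 7 has neighbors [4], degree = 1.
Handshaking lemma: 2 * 11 = 22.
A graph is a tree iff it is connected and has exactly n-1 edges. This graph is connected (all 12 vertices in one component) and has 12-1 = 11 edges. It is a tree.
Diameter (longest shortest path) = 6.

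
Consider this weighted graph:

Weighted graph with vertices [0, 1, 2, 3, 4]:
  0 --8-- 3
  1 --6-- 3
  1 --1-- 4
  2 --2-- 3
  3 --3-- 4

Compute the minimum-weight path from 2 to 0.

Using Dijkstra's algorithm from vertex 2:
Shortest path: 2 -> 3 -> 0
Total weight: 2 + 8 = 10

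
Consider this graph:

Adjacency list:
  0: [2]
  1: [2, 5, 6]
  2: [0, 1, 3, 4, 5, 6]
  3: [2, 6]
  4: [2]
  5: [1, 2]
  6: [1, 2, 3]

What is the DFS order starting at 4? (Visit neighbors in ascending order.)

DFS from vertex 4 (neighbors processed in ascending order):
Visit order: 4, 2, 0, 1, 5, 6, 3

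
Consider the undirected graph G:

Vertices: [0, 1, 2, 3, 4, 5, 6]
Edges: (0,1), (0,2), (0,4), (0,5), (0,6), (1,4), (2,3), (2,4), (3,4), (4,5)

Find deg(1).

Vertex 1 has neighbors [0, 4], so deg(1) = 2.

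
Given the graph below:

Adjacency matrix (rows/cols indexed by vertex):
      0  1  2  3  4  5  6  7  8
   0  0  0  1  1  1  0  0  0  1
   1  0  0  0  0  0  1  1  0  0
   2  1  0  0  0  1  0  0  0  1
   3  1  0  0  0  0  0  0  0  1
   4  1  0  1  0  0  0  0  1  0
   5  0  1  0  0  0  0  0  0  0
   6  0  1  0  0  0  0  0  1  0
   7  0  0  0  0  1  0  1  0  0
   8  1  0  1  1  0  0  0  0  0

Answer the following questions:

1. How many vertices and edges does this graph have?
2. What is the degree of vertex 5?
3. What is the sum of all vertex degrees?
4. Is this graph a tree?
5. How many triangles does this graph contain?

Count: 9 vertices, 11 edges.
Vertex 5 has neighbors [1], degree = 1.
Handshaking lemma: 2 * 11 = 22.
A tree on 9 vertices has 8 edges. This graph has 11 edges (3 extra). Not a tree.
Number of triangles = 3.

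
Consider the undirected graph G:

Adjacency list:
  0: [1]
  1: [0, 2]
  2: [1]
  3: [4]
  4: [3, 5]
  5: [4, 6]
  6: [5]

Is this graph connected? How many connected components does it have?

Checking connectivity: the graph has 2 connected component(s).
Components: [[0, 1, 2], [3, 4, 5, 6]]. The graph is NOT connected.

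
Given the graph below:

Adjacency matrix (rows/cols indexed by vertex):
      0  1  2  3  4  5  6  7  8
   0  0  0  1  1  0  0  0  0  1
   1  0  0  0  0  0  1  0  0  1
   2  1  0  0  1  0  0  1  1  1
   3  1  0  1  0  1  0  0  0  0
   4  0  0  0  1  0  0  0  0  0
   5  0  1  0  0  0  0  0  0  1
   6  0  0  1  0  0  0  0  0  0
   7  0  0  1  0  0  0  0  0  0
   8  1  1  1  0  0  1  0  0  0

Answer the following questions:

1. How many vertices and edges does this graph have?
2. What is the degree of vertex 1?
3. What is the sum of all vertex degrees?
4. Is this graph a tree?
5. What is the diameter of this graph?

Count: 9 vertices, 11 edges.
Vertex 1 has neighbors [5, 8], degree = 2.
Handshaking lemma: 2 * 11 = 22.
A tree on 9 vertices has 8 edges. This graph has 11 edges (3 extra). Not a tree.
Diameter (longest shortest path) = 4.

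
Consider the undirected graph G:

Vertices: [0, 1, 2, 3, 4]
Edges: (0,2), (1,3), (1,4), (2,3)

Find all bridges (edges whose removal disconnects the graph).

A bridge is an edge whose removal increases the number of connected components.
Bridges found: (0,2), (1,3), (1,4), (2,3)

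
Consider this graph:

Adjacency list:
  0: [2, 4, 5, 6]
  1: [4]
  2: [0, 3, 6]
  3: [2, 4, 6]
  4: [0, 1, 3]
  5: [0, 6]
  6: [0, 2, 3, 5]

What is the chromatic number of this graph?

The graph has a maximum clique of size 3 (lower bound on chromatic number).
A valid 3-coloring: {0: 0, 1: 0, 2: 2, 3: 0, 4: 1, 5: 2, 6: 1}.
Chromatic number = 3.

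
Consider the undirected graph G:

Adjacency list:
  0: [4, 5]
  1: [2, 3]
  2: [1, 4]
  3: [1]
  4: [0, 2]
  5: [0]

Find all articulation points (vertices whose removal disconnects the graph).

An articulation point is a vertex whose removal disconnects the graph.
Articulation points: [0, 1, 2, 4]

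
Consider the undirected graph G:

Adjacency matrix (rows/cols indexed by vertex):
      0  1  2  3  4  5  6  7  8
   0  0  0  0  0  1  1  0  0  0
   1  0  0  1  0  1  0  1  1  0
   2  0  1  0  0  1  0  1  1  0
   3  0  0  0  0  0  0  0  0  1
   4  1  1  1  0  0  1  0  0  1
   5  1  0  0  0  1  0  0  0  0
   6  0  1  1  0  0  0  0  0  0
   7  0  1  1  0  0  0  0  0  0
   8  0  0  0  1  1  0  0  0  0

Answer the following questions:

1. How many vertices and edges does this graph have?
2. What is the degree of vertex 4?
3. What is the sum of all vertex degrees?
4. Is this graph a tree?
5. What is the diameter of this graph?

Count: 9 vertices, 12 edges.
Vertex 4 has neighbors [0, 1, 2, 5, 8], degree = 5.
Handshaking lemma: 2 * 12 = 24.
A tree on 9 vertices has 8 edges. This graph has 12 edges (4 extra). Not a tree.
Diameter (longest shortest path) = 4.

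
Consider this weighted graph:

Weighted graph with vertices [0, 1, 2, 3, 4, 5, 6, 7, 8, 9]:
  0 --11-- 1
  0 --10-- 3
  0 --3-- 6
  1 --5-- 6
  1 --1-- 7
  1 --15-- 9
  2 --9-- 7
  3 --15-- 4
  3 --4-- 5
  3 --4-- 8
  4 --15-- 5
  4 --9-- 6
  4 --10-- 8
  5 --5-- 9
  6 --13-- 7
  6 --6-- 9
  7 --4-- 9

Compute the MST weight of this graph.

Applying Kruskal's algorithm (sort edges by weight, add if no cycle):
  Add (1,7) w=1
  Add (0,6) w=3
  Add (3,8) w=4
  Add (3,5) w=4
  Add (7,9) w=4
  Add (1,6) w=5
  Add (5,9) w=5
  Skip (6,9) w=6 (creates cycle)
  Add (2,7) w=9
  Add (4,6) w=9
  Skip (0,3) w=10 (creates cycle)
  Skip (4,8) w=10 (creates cycle)
  Skip (0,1) w=11 (creates cycle)
  Skip (6,7) w=13 (creates cycle)
  Skip (1,9) w=15 (creates cycle)
  Skip (3,4) w=15 (creates cycle)
  Skip (4,5) w=15 (creates cycle)
MST weight = 44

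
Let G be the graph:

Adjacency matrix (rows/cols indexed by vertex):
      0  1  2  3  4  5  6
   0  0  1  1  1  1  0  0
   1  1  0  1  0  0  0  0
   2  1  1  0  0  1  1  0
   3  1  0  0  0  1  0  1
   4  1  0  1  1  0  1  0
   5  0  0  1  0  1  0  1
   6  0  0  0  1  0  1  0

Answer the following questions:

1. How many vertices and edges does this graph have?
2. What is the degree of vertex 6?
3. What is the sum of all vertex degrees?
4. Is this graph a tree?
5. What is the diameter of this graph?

Count: 7 vertices, 11 edges.
Vertex 6 has neighbors [3, 5], degree = 2.
Handshaking lemma: 2 * 11 = 22.
A tree on 7 vertices has 6 edges. This graph has 11 edges (5 extra). Not a tree.
Diameter (longest shortest path) = 3.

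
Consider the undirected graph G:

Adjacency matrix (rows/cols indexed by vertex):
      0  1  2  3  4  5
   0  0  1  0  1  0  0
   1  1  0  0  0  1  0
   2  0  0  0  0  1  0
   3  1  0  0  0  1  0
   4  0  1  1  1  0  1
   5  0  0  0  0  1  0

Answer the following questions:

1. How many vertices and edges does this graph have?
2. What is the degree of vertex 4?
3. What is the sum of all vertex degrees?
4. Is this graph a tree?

Count: 6 vertices, 6 edges.
Vertex 4 has neighbors [1, 2, 3, 5], degree = 4.
Handshaking lemma: 2 * 6 = 12.
A tree on 6 vertices has 5 edges. This graph has 6 edges (1 extra). Not a tree.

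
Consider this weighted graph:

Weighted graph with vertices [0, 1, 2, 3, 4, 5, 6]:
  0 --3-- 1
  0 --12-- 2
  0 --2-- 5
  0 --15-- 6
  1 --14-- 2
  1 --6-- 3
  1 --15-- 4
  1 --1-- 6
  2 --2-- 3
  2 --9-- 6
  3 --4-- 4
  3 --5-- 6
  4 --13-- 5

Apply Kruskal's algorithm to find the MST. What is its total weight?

Applying Kruskal's algorithm (sort edges by weight, add if no cycle):
  Add (1,6) w=1
  Add (0,5) w=2
  Add (2,3) w=2
  Add (0,1) w=3
  Add (3,4) w=4
  Add (3,6) w=5
  Skip (1,3) w=6 (creates cycle)
  Skip (2,6) w=9 (creates cycle)
  Skip (0,2) w=12 (creates cycle)
  Skip (4,5) w=13 (creates cycle)
  Skip (1,2) w=14 (creates cycle)
  Skip (0,6) w=15 (creates cycle)
  Skip (1,4) w=15 (creates cycle)
MST weight = 17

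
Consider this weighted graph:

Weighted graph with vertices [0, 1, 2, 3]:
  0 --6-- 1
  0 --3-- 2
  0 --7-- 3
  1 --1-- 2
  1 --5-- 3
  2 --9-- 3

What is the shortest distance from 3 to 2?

Using Dijkstra's algorithm from vertex 3:
Shortest path: 3 -> 1 -> 2
Total weight: 5 + 1 = 6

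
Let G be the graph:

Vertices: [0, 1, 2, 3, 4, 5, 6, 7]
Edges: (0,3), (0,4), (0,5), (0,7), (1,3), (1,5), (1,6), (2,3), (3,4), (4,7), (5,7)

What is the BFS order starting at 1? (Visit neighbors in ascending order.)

BFS from vertex 1 (neighbors processed in ascending order):
Visit order: 1, 3, 5, 6, 0, 2, 4, 7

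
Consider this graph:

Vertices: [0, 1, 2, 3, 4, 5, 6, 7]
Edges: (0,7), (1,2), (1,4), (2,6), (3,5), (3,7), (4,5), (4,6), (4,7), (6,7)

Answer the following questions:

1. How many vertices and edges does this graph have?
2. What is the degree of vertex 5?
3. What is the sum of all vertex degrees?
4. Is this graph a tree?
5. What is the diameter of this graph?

Count: 8 vertices, 10 edges.
Vertex 5 has neighbors [3, 4], degree = 2.
Handshaking lemma: 2 * 10 = 20.
A tree on 8 vertices has 7 edges. This graph has 10 edges (3 extra). Not a tree.
Diameter (longest shortest path) = 3.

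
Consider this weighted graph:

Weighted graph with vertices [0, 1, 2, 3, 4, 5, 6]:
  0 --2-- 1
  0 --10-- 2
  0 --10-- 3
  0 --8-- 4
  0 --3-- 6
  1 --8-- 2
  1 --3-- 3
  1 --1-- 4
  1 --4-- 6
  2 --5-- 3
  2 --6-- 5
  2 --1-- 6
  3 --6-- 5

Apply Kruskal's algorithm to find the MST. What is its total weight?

Applying Kruskal's algorithm (sort edges by weight, add if no cycle):
  Add (1,4) w=1
  Add (2,6) w=1
  Add (0,1) w=2
  Add (0,6) w=3
  Add (1,3) w=3
  Skip (1,6) w=4 (creates cycle)
  Skip (2,3) w=5 (creates cycle)
  Add (2,5) w=6
  Skip (3,5) w=6 (creates cycle)
  Skip (0,4) w=8 (creates cycle)
  Skip (1,2) w=8 (creates cycle)
  Skip (0,2) w=10 (creates cycle)
  Skip (0,3) w=10 (creates cycle)
MST weight = 16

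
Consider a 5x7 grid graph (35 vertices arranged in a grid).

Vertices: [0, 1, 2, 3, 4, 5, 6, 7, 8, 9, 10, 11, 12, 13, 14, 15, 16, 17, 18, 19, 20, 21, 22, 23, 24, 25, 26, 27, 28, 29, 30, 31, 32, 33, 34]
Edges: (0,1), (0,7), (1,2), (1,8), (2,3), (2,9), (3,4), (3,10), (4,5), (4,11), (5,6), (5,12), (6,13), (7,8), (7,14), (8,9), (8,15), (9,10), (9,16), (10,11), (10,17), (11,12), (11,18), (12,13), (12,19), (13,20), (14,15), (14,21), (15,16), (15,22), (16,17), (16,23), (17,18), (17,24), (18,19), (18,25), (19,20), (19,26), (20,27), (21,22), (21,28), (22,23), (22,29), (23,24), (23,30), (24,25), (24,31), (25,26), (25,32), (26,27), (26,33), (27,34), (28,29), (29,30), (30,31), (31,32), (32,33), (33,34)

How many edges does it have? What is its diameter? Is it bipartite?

A 5x7 grid has 28 vertical edges and 30 horizontal edges.
Total edges = 28 + 30 = 58.
Diameter = (5-1) + (7-1) = 10 (corner to opposite corner).
Grid graphs are bipartite (checkerboard coloring).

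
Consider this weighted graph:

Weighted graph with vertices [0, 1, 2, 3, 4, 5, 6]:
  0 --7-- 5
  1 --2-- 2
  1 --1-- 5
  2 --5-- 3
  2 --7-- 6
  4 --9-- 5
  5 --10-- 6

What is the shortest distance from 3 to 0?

Using Dijkstra's algorithm from vertex 3:
Shortest path: 3 -> 2 -> 1 -> 5 -> 0
Total weight: 5 + 2 + 1 + 7 = 15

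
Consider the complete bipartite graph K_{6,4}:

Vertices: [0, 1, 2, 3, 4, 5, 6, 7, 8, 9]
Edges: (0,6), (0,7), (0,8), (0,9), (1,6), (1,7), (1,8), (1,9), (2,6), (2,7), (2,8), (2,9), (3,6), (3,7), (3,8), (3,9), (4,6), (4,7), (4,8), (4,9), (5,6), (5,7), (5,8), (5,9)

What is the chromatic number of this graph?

K_{6,4} is bipartite: vertices split into two independent sets of size 6 and 4.
Color one set 0, the other 1. No adjacent vertices share a color.
Chromatic number = 2.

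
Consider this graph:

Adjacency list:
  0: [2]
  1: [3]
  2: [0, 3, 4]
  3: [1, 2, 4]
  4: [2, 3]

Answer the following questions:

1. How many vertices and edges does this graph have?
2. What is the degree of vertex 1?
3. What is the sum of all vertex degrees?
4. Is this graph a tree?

Count: 5 vertices, 5 edges.
Vertex 1 has neighbors [3], degree = 1.
Handshaking lemma: 2 * 5 = 10.
A tree on 5 vertices has 4 edges. This graph has 5 edges (1 extra). Not a tree.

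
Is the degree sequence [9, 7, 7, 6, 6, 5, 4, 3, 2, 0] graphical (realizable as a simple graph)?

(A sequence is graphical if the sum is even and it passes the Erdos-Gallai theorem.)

Sum of degrees = 49. Sum is odd, so the sequence is NOT graphical.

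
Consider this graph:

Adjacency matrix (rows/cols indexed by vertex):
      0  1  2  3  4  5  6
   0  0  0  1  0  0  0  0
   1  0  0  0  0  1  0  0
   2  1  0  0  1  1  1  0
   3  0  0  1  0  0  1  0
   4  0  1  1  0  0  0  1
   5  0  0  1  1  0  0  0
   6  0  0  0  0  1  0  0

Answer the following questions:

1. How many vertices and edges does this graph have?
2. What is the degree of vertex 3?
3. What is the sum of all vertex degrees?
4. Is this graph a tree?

Count: 7 vertices, 7 edges.
Vertex 3 has neighbors [2, 5], degree = 2.
Handshaking lemma: 2 * 7 = 14.
A tree on 7 vertices has 6 edges. This graph has 7 edges (1 extra). Not a tree.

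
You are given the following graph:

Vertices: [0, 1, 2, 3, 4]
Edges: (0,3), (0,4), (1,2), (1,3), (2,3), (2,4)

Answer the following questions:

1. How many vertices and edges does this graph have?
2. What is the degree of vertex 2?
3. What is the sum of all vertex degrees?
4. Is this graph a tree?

Count: 5 vertices, 6 edges.
Vertex 2 has neighbors [1, 3, 4], degree = 3.
Handshaking lemma: 2 * 6 = 12.
A tree on 5 vertices has 4 edges. This graph has 6 edges (2 extra). Not a tree.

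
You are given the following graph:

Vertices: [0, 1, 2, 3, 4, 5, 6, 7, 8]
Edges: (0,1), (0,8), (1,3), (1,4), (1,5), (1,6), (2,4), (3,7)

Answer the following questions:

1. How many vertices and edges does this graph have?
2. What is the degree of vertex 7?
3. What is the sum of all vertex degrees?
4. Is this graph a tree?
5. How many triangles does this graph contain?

Count: 9 vertices, 8 edges.
Vertex 7 has neighbors [3], degree = 1.
Handshaking lemma: 2 * 8 = 16.
A graph is a tree iff it is connected and has exactly n-1 edges. This graph is connected (all 9 vertices in one component) and has 9-1 = 8 edges. It is a tree.
Number of triangles = 0.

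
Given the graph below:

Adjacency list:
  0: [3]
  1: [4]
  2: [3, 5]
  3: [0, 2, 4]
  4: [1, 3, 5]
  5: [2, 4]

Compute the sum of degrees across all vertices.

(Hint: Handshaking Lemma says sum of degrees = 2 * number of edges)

Count edges: 6 edges.
By Handshaking Lemma: sum of degrees = 2 * 6 = 12.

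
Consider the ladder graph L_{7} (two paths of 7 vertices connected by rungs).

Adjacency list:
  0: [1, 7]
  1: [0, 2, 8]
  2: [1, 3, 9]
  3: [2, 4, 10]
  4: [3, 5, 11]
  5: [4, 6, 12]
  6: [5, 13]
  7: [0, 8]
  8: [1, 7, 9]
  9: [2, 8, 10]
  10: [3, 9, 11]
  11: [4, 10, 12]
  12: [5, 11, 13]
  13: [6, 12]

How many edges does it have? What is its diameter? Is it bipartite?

Ladder graph L_{7}: 7 rungs + 2 * (7-1) path edges = 7 + 12 = 19 edges.
Diameter = 7.
Ladder graphs are bipartite (alternating coloring along each path).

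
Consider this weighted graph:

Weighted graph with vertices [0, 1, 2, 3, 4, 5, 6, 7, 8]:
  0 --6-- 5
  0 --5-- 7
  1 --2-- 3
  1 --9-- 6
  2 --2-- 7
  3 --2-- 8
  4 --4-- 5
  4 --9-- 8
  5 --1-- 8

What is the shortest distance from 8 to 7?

Using Dijkstra's algorithm from vertex 8:
Shortest path: 8 -> 5 -> 0 -> 7
Total weight: 1 + 6 + 5 = 12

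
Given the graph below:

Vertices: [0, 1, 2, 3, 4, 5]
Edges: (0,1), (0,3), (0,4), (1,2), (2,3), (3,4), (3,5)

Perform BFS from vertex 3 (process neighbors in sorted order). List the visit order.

BFS from vertex 3 (neighbors processed in ascending order):
Visit order: 3, 0, 2, 4, 5, 1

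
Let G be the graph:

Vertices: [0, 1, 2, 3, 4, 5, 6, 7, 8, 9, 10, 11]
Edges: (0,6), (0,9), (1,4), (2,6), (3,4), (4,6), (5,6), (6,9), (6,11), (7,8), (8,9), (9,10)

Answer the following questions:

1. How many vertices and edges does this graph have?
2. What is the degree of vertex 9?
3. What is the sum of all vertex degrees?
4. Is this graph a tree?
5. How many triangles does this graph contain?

Count: 12 vertices, 12 edges.
Vertex 9 has neighbors [0, 6, 8, 10], degree = 4.
Handshaking lemma: 2 * 12 = 24.
A tree on 12 vertices has 11 edges. This graph has 12 edges (1 extra). Not a tree.
Number of triangles = 1.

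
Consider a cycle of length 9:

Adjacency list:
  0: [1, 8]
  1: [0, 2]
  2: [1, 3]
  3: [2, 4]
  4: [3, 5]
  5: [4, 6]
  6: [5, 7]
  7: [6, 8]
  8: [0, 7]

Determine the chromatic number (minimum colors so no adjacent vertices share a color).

This is an odd cycle (C_9). Odd cycles are not bipartite (any 2-coloring forces two adjacent vertices to match), and 3 colors suffice.
Chromatic number = 3.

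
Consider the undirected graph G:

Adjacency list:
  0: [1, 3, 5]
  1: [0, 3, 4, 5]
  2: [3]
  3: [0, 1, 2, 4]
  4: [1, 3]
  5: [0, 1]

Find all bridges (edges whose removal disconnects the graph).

A bridge is an edge whose removal increases the number of connected components.
Bridges found: (2,3)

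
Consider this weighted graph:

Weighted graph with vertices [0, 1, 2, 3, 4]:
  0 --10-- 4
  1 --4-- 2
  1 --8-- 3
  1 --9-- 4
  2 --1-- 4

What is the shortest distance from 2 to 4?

Using Dijkstra's algorithm from vertex 2:
Shortest path: 2 -> 4
Total weight: 1 = 1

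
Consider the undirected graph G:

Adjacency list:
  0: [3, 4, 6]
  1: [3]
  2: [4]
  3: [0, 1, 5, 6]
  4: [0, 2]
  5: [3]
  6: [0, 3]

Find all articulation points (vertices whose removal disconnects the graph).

An articulation point is a vertex whose removal disconnects the graph.
Articulation points: [0, 3, 4]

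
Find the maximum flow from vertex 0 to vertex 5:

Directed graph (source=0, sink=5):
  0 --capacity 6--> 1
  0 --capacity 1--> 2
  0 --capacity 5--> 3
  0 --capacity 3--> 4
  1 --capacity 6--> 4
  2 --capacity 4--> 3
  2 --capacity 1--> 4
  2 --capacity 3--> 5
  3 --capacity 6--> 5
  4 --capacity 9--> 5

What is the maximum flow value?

Computing max flow:
  Flow on (0->1): 6/6
  Flow on (0->2): 1/1
  Flow on (0->3): 5/5
  Flow on (0->4): 3/3
  Flow on (1->4): 6/6
  Flow on (2->5): 1/3
  Flow on (3->5): 5/6
  Flow on (4->5): 9/9
Maximum flow = 15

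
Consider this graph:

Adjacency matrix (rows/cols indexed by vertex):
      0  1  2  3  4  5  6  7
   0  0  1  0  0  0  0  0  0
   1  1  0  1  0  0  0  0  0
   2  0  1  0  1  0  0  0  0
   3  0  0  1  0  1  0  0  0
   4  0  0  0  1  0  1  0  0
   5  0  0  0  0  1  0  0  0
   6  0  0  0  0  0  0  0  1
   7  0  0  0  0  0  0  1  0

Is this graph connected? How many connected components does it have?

Checking connectivity: the graph has 2 connected component(s).
Components: [[0, 1, 2, 3, 4, 5], [6, 7]]. The graph is NOT connected.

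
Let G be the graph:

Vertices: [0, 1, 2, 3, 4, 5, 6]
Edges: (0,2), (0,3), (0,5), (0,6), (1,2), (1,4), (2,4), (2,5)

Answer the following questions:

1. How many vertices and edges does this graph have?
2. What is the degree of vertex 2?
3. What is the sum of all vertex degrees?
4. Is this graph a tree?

Count: 7 vertices, 8 edges.
Vertex 2 has neighbors [0, 1, 4, 5], degree = 4.
Handshaking lemma: 2 * 8 = 16.
A tree on 7 vertices has 6 edges. This graph has 8 edges (2 extra). Not a tree.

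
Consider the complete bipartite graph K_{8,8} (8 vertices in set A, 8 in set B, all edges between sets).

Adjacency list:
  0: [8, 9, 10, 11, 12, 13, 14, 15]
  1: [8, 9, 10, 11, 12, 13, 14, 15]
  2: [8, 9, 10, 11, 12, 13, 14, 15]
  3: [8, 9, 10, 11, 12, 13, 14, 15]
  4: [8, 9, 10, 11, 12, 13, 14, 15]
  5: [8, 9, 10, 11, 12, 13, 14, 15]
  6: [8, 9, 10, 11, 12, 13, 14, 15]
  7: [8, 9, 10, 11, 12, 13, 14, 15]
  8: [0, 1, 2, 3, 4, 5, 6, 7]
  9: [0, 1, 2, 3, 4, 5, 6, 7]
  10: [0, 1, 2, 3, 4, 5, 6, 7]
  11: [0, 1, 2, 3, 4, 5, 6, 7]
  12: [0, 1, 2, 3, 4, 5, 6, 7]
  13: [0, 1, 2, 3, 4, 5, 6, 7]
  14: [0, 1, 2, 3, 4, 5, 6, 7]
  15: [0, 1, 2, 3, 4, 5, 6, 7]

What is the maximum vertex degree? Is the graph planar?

Set-A vertices have degree 8; set-B vertices have degree 8. Maximum degree = max(8,8) = 8.
K_{8,8} contains K_{3,3} as a subgraph (since both sides have >= 3 vertices); by Kuratowski's theorem it is not planar.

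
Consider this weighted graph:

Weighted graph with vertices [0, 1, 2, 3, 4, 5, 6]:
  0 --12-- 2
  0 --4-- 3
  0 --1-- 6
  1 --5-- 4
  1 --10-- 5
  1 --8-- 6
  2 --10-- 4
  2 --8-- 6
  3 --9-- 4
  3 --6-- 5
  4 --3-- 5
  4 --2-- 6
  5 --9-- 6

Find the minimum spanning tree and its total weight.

Applying Kruskal's algorithm (sort edges by weight, add if no cycle):
  Add (0,6) w=1
  Add (4,6) w=2
  Add (4,5) w=3
  Add (0,3) w=4
  Add (1,4) w=5
  Skip (3,5) w=6 (creates cycle)
  Skip (1,6) w=8 (creates cycle)
  Add (2,6) w=8
  Skip (3,4) w=9 (creates cycle)
  Skip (5,6) w=9 (creates cycle)
  Skip (1,5) w=10 (creates cycle)
  Skip (2,4) w=10 (creates cycle)
  Skip (0,2) w=12 (creates cycle)
MST weight = 23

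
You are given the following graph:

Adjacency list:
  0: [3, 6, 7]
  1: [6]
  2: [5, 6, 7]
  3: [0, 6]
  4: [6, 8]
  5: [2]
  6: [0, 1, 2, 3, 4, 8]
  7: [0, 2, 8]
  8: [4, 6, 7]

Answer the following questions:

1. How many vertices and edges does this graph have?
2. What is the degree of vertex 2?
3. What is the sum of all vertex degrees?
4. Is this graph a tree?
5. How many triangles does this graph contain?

Count: 9 vertices, 12 edges.
Vertex 2 has neighbors [5, 6, 7], degree = 3.
Handshaking lemma: 2 * 12 = 24.
A tree on 9 vertices has 8 edges. This graph has 12 edges (4 extra). Not a tree.
Number of triangles = 2.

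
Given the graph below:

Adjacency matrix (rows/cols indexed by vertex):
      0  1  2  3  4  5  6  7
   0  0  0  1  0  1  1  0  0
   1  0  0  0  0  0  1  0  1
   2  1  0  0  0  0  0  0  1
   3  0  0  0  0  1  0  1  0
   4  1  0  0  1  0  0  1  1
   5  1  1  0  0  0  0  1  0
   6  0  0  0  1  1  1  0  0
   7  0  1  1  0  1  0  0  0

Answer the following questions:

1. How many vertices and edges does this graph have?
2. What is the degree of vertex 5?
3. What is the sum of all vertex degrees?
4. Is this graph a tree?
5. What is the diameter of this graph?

Count: 8 vertices, 11 edges.
Vertex 5 has neighbors [0, 1, 6], degree = 3.
Handshaking lemma: 2 * 11 = 22.
A tree on 8 vertices has 7 edges. This graph has 11 edges (4 extra). Not a tree.
Diameter (longest shortest path) = 3.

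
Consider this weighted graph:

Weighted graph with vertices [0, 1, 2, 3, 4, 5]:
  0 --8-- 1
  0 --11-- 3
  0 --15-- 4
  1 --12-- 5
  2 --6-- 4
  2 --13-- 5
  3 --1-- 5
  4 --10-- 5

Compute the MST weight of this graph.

Applying Kruskal's algorithm (sort edges by weight, add if no cycle):
  Add (3,5) w=1
  Add (2,4) w=6
  Add (0,1) w=8
  Add (4,5) w=10
  Add (0,3) w=11
  Skip (1,5) w=12 (creates cycle)
  Skip (2,5) w=13 (creates cycle)
  Skip (0,4) w=15 (creates cycle)
MST weight = 36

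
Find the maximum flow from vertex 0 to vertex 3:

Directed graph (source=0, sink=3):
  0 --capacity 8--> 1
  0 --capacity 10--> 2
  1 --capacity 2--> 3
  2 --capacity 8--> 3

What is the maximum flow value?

Computing max flow:
  Flow on (0->1): 2/8
  Flow on (0->2): 8/10
  Flow on (1->3): 2/2
  Flow on (2->3): 8/8
Maximum flow = 10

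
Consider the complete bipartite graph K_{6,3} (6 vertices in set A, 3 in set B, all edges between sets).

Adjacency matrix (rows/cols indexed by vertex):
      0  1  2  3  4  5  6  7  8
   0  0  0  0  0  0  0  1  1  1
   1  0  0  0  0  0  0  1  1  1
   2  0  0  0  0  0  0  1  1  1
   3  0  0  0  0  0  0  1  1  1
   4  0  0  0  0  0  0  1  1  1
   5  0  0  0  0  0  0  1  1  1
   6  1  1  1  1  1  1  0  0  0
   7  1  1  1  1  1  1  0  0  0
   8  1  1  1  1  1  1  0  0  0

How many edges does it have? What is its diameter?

K_{6,3} has 6 * 3 = 18 edges.
Any vertex reaches any opposite-side vertex in 1 step; same-side vertices reach in 2 steps via any opposite-side vertex.
Diameter = 2.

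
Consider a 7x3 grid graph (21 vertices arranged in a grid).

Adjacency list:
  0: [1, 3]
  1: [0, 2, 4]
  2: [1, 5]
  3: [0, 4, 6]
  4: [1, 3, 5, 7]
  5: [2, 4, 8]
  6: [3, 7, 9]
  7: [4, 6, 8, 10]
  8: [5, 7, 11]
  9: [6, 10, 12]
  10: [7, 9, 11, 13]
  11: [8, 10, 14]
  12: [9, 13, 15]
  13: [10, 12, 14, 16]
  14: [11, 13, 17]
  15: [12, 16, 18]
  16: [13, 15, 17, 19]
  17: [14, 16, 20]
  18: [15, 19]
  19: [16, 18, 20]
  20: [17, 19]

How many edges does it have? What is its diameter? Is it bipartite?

A 7x3 grid has 18 vertical edges and 14 horizontal edges.
Total edges = 18 + 14 = 32.
Diameter = (7-1) + (3-1) = 8 (corner to opposite corner).
Grid graphs are bipartite (checkerboard coloring).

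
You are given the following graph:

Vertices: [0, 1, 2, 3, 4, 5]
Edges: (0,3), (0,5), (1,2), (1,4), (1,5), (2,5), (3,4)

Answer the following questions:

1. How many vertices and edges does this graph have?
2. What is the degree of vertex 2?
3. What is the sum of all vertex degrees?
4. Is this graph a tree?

Count: 6 vertices, 7 edges.
Vertex 2 has neighbors [1, 5], degree = 2.
Handshaking lemma: 2 * 7 = 14.
A tree on 6 vertices has 5 edges. This graph has 7 edges (2 extra). Not a tree.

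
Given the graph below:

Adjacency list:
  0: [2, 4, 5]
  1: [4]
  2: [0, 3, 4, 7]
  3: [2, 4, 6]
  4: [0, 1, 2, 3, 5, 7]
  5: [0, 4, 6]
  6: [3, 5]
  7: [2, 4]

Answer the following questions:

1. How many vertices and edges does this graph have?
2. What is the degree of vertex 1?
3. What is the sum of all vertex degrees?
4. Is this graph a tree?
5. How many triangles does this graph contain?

Count: 8 vertices, 12 edges.
Vertex 1 has neighbors [4], degree = 1.
Handshaking lemma: 2 * 12 = 24.
A tree on 8 vertices has 7 edges. This graph has 12 edges (5 extra). Not a tree.
Number of triangles = 4.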